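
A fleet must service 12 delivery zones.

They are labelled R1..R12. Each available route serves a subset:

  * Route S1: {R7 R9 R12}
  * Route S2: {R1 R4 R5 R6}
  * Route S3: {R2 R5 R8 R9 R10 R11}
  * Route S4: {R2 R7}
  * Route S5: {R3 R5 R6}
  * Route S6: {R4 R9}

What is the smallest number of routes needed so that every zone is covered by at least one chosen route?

Take {S1, S2, S3, S5}. Their union is {R1, R2, R3, R4, R5, R6, R7, R8, R9, R10, R11, R12}, which is all 12 zones.
No 3 of the 6 routes cover everything (all 20 combinations miss at least one zone), so 4 is optimal.

4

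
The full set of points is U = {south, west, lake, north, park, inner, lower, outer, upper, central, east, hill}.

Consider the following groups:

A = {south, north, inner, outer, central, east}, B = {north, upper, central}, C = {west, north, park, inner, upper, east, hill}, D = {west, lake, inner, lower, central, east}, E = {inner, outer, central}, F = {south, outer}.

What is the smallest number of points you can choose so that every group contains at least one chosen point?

3

The 3 points {lake, outer, upper} hit every group.
No choice of 2 points meets every group, so 3 is the minimum.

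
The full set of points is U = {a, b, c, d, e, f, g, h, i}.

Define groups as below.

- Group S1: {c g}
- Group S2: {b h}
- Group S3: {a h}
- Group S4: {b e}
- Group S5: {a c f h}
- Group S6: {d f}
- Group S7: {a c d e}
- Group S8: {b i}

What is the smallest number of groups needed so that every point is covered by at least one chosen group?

S1 and S5 and S7 and S8 together: S1 ∪ S5 ∪ S7 ∪ S8 = {a, b, c, d, e, f, g, h, i} — every point is covered.
Only S1 contains g, so S1 is forced; the remaining 7 points need at least 3 more groups (each remaining group adds at most 3) — so at least 4 groups are needed, and 4 is optimal.

4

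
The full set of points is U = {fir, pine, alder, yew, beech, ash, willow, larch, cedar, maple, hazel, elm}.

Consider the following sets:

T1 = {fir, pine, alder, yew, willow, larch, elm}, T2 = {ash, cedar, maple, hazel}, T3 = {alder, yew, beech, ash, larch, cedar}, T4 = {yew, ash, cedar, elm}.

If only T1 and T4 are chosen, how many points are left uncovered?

3

Union of T1, T4 = {fir, pine, alder, yew, ash, willow, larch, cedar, elm}.
Not covered: beech, maple, hazel — 3 points.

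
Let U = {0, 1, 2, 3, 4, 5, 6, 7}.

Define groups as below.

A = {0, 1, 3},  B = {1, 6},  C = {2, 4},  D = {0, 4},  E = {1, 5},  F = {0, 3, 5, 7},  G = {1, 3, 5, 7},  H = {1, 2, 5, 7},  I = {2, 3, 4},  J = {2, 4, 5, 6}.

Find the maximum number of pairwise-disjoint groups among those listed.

3

B, C, F are pairwise disjoint (B={1,6}; C={2,4}; F={0,3,5,7}).
Every remaining group overlaps one of these, and no 4 of the listed groups are pairwise disjoint, so 3 is the maximum.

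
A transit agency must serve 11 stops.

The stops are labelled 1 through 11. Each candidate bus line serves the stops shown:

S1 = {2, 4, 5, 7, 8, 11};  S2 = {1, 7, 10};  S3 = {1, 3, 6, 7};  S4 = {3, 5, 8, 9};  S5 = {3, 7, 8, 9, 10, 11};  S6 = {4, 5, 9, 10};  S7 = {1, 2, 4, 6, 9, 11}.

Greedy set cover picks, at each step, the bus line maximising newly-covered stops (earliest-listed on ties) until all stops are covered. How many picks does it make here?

3

Greedy: pick S1 (covers 6 new) → pick S3 (covers 3 new) → pick S5 (covers 2 new). Total picks: 3.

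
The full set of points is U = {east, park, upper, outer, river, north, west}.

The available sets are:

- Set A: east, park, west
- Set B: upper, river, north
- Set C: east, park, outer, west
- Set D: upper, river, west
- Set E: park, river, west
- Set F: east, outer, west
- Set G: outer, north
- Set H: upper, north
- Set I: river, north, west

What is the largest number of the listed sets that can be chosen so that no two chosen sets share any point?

B, C are pairwise disjoint (B={upper,river,north}; C={east,park,outer,west}).
Every remaining set overlaps one of these, and no 3 of the listed sets are pairwise disjoint, so 2 is the maximum.

2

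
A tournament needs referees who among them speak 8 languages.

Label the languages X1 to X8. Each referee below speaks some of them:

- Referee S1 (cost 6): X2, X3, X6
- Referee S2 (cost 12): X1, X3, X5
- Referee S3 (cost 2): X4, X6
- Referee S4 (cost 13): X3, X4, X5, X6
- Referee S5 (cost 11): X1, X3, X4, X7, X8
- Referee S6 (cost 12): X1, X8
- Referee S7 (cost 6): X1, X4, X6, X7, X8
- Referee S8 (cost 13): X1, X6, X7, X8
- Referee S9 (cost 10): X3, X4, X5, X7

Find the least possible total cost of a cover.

S1, S7, S9 together cover every language (S1 ∪ S7 ∪ S9 = {X1, X2, X3, X4, X5, X6, X7, X8}); total cost 6 + 6 + 10 = 22.
The greedy pick S3, S7, S1, S9 costs 24; no covering selection beats 22.

22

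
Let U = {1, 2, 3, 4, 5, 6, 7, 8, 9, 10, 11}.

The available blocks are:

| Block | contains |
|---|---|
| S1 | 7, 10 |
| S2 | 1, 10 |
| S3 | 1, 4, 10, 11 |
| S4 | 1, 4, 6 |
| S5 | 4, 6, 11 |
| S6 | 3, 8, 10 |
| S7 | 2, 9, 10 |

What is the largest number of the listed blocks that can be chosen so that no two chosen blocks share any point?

S4, S7 are pairwise disjoint (S4={1,4,6}; S7={2,9,10}).
Every remaining block overlaps one of these, and no 3 of the listed blocks are pairwise disjoint, so 2 is the maximum.

2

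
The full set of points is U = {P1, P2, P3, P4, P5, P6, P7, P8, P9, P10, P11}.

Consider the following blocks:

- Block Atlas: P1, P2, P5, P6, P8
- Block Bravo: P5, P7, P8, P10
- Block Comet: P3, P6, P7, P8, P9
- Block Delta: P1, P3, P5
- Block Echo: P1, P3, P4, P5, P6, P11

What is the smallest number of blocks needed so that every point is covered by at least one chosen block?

Take {Atlas, Bravo, Comet, Echo}. Their union is {P1, P2, P3, P4, P5, P6, P7, P8, P9, P10, P11}, which is all 11 points.
No 3 of the 5 blocks cover everything (all 10 combinations miss at least one point), so 4 is optimal.

4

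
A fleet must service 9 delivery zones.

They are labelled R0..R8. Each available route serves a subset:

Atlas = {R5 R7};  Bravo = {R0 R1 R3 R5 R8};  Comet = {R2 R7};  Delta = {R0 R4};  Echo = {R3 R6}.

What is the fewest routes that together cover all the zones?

Bravo and Comet and Delta and Echo together: Bravo ∪ Comet ∪ Delta ∪ Echo = {R0, R1, R2, R3, R4, R5, R6, R7, R8} — every zone is covered.
No 3 of the 5 routes cover everything (all 10 combinations miss at least one zone), so 4 is optimal.

4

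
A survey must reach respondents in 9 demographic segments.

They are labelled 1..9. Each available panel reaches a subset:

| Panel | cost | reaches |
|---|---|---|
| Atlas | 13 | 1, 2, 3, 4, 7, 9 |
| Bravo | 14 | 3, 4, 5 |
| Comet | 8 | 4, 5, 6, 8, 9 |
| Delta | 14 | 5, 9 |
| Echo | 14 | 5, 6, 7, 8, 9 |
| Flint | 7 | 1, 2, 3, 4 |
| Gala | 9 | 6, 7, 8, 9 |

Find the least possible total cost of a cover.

21

Echo, Flint together cover every segment (Echo ∪ Flint = {1, 2, 3, 4, 5, 6, 7, 8, 9}); total cost 14 + 7 = 21.
The greedy pick Comet, Flint, Gala costs 24; no covering selection beats 21.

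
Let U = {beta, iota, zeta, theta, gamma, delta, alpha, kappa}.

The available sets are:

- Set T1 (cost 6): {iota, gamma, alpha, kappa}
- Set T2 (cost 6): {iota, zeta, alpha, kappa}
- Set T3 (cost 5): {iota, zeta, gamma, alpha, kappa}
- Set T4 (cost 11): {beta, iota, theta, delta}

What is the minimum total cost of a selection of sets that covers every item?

T3, T4 together cover every item (T3 ∪ T4 = {beta, iota, zeta, theta, gamma, delta, alpha, kappa}); total cost 5 + 11 = 16.
No covering selection has total cost below 16.

16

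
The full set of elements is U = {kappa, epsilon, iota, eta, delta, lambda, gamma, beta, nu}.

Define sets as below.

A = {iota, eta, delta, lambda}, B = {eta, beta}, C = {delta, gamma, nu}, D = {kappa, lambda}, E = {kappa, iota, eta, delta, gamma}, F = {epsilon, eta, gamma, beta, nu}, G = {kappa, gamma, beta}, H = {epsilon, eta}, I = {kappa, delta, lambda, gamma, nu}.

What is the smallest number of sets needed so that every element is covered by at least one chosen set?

E and F and I together: E ∪ F ∪ I = {kappa, epsilon, iota, eta, delta, lambda, gamma, beta, nu} — every element is covered.
No 2 of the 9 sets cover everything (all 36 combinations miss at least one element), so 3 is optimal.

3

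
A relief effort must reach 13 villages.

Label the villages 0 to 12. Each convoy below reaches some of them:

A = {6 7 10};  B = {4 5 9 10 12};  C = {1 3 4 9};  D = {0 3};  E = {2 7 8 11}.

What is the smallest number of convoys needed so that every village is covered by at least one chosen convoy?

A and B and C and D and E together: A ∪ B ∪ C ∪ D ∪ E = {0, 1, 2, 3, 4, 5, 6, 7, 8, 9, 10, 11, 12} — every village is covered.
No 4 of the 5 convoys cover everything (all 5 combinations miss at least one village), so 5 is optimal.

5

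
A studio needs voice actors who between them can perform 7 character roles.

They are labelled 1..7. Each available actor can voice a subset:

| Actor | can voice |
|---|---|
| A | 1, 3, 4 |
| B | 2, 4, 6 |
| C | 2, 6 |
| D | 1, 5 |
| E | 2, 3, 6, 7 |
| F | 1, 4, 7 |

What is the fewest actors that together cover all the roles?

3

A and D and E together: A ∪ D ∪ E = {1, 2, 3, 4, 5, 6, 7} — every role is covered.
Only D contains 5, so D is forced; the remaining 5 roles need at least 2 more actors (each remaining actor adds at most 4) — so at least 3 actors are needed, and 3 is optimal.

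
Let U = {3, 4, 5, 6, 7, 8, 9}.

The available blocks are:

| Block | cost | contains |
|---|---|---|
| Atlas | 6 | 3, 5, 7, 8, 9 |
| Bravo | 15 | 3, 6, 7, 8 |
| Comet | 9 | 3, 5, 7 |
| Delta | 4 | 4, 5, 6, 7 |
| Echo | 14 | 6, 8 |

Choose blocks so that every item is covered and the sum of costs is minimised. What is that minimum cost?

Atlas, Delta together cover every item (Atlas ∪ Delta = {3, 4, 5, 6, 7, 8, 9}); total cost 6 + 4 = 10.
No covering selection has total cost below 10.

10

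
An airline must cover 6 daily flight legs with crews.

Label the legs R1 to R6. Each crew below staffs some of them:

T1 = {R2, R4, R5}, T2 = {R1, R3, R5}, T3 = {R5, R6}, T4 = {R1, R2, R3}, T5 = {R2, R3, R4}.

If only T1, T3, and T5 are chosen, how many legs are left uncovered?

Union of T1, T3, T5 = {R2, R3, R4, R5, R6}.
Not covered: R1 — 1 leg.

1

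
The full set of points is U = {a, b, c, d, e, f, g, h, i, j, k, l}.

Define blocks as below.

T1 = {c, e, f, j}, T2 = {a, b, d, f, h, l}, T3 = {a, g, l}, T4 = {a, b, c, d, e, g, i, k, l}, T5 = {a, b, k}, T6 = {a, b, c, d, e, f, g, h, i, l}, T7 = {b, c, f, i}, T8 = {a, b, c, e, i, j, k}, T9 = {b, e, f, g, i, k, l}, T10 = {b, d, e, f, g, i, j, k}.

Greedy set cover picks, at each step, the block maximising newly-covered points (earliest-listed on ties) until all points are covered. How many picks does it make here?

Greedy: pick T6 (covers 10 new) → pick T8 (covers 2 new). Total picks: 2.

2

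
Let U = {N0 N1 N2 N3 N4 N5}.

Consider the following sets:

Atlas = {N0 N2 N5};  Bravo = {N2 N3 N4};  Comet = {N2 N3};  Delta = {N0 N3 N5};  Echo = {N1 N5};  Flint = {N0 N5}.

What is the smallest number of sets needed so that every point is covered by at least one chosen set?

Bravo and Echo and Flint together: Bravo ∪ Echo ∪ Flint = {N0, N1, N2, N3, N4, N5} — every point is covered.
Only Echo contains N1, so Echo is forced; the remaining 4 points need at least 2 more sets (each remaining set adds at most 3) — so at least 3 sets are needed, and 3 is optimal.

3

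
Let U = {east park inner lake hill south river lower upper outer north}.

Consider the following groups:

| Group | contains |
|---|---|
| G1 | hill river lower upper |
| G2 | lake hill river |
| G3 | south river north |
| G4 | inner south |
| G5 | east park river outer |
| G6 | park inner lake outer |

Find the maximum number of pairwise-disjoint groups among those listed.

2

G2, G4 are pairwise disjoint (G2={lake,hill,river}; G4={inner,south}).
Every remaining group overlaps one of these, and no 3 of the listed groups are pairwise disjoint, so 2 is the maximum.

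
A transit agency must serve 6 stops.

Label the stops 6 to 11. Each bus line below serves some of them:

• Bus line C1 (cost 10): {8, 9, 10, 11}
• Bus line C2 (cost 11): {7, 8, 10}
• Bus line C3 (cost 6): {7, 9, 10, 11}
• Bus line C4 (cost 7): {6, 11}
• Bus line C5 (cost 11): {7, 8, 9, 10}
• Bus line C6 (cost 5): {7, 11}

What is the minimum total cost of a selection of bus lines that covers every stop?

18

C4, C5 together cover every stop (C4 ∪ C5 = {6, 7, 8, 9, 10, 11}); total cost 7 + 11 = 18.
The greedy pick C3, C4, C1 costs 23; no covering selection beats 18.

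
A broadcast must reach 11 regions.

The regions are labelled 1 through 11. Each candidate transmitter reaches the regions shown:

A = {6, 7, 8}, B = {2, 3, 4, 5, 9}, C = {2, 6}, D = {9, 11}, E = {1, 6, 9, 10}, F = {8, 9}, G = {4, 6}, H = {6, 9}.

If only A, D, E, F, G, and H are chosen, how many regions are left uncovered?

Union of A, D, E, F, G, H = {1, 4, 6, 7, 8, 9, 10, 11}.
Not covered: 2, 3, 5 — 3 regions.

3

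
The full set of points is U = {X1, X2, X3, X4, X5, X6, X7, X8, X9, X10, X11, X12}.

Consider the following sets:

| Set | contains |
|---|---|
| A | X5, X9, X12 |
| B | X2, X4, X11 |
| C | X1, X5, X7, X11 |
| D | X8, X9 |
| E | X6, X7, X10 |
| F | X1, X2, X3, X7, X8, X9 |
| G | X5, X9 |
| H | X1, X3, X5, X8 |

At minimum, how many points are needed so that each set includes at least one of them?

4

The 4 points {X4, X5, X9, X10} hit every set.
No choice of 3 points meets every set, so 4 is the minimum.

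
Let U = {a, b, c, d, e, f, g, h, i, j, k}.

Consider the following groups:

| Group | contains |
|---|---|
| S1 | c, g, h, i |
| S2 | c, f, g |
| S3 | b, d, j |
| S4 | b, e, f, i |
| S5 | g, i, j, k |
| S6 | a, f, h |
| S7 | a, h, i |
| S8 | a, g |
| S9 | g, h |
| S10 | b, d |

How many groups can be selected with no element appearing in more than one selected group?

3

S5, S6, S10 are pairwise disjoint (S5={g,i,j,k}; S6={a,f,h}; S10={b,d}).
Every remaining group overlaps one of these, and no 4 of the listed groups are pairwise disjoint, so 3 is the maximum.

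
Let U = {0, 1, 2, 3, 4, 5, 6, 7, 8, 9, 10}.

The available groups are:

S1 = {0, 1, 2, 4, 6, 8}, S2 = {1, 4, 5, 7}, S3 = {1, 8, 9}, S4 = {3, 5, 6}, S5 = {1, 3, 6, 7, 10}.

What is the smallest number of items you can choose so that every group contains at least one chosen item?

Take H = {1, 5}. Each listed group contains at least one of these, so H is a hitting set of size 2.
The groups S3, S4 are pairwise disjoint, so any hitting set needs a separate item for each — at least 2. Hence 2 is optimal.

2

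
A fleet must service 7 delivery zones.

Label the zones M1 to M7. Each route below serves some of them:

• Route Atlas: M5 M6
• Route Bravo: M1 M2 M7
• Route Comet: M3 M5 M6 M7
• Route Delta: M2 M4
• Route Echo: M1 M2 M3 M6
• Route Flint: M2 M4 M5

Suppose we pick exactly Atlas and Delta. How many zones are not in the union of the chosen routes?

3

Union of Atlas, Delta = {M2, M4, M5, M6}.
Not covered: M1, M3, M7 — 3 zones.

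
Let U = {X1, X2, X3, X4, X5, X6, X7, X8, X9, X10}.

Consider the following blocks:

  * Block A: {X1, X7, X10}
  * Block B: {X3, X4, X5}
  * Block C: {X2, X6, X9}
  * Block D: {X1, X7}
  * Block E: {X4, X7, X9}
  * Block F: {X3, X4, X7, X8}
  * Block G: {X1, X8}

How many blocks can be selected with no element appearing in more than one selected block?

A, B, C are pairwise disjoint (A={X1,X7,X10}; B={X3,X4,X5}; C={X2,X6,X9}).
Every remaining block overlaps one of these, and no 4 of the listed blocks are pairwise disjoint, so 3 is the maximum.

3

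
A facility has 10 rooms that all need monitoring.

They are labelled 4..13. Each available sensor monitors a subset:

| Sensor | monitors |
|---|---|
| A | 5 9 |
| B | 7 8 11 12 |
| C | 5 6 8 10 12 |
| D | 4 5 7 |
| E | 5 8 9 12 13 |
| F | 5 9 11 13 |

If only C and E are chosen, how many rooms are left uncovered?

3

Union of C, E = {5, 6, 8, 9, 10, 12, 13}.
Not covered: 4, 7, 11 — 3 rooms.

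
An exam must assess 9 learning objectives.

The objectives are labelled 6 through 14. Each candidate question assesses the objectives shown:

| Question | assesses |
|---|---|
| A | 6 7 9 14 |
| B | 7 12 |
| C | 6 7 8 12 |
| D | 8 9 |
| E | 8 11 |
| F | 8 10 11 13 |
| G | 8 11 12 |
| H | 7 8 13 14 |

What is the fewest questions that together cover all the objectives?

3

A and F and G together: A ∪ F ∪ G = {6, 7, 8, 9, 10, 11, 12, 13, 14} — every objective is covered.
Each question has at most 4 objectives, and 2·4 = 8 < 9 — so at least 3 questions are needed, and 3 is optimal.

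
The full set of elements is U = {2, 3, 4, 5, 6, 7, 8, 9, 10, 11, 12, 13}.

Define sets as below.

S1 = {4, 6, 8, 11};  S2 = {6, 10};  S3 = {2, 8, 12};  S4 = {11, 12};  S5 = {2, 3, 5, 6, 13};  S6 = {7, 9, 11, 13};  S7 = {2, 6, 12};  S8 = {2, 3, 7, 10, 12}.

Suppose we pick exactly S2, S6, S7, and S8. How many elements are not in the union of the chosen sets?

Union of S2, S6, S7, S8 = {2, 3, 6, 7, 9, 10, 11, 12, 13}.
Not covered: 4, 5, 8 — 3 elements.

3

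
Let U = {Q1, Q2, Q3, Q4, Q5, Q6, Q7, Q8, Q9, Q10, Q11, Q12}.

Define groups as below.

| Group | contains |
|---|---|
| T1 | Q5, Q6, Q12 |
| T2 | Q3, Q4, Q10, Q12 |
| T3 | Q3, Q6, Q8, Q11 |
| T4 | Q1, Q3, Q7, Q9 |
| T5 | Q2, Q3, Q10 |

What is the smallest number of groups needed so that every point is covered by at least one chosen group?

5

Take {T1, T2, T3, T4, T5}. Their union is {Q1, Q2, Q3, Q4, Q5, Q6, Q7, Q8, Q9, Q10, Q11, Q12}, which is all 12 points.
No 4 of the 5 groups cover everything (all 5 combinations miss at least one point), so 5 is optimal.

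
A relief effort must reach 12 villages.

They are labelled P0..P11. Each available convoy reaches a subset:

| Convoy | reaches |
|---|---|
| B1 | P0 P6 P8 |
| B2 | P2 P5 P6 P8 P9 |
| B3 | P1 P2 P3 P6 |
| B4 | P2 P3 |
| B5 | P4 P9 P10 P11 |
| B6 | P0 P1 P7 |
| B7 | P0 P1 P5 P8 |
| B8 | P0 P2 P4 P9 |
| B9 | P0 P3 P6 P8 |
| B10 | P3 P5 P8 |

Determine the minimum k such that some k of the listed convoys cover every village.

4

Take {B2, B5, B6, B10}. Their union is {P0, P1, P2, P3, P4, P5, P6, P7, P8, P9, P10, P11}, which is all 12 villages.
No 3 of the 10 convoys cover everything (all 120 combinations miss at least one village), so 4 is optimal.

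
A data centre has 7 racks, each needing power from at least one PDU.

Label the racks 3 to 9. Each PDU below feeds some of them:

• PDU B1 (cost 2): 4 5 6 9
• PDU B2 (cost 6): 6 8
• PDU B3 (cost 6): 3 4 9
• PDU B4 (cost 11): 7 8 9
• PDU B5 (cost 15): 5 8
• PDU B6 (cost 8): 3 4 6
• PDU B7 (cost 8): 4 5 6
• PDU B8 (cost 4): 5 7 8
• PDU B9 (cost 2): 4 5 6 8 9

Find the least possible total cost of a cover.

12

B3, B8, B9 together cover every rack (B3 ∪ B8 ∪ B9 = {3, 4, 5, 6, 7, 8, 9}); total cost 6 + 4 + 2 = 12.
No covering selection has total cost below 12.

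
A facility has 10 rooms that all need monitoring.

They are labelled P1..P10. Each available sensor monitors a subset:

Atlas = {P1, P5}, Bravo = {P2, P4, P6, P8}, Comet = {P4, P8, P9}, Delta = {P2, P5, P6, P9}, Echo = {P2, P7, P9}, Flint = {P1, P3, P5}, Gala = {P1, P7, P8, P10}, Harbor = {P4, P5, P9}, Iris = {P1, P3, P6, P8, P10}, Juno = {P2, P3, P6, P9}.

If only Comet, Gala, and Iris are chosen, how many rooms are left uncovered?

2

Union of Comet, Gala, Iris = {P1, P3, P4, P6, P7, P8, P9, P10}.
Not covered: P2, P5 — 2 rooms.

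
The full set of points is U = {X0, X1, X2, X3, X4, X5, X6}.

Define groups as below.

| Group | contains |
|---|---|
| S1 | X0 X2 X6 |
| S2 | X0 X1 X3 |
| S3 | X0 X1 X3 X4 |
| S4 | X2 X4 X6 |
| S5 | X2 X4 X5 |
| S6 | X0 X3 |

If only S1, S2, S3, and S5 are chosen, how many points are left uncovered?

Union of S1, S2, S3, S5 = {X0, X1, X2, X3, X4, X5, X6} — that's every point, so 0 are uncovered.

0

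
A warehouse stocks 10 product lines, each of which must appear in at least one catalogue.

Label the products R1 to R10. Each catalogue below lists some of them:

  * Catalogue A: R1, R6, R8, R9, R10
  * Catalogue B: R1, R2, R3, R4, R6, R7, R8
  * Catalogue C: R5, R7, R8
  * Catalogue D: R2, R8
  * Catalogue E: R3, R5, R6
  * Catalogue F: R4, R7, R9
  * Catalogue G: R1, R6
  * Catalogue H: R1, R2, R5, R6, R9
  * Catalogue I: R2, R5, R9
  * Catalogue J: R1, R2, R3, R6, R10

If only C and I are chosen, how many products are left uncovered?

Union of C, I = {R2, R5, R7, R8, R9}.
Not covered: R1, R3, R4, R6, R10 — 5 products.

5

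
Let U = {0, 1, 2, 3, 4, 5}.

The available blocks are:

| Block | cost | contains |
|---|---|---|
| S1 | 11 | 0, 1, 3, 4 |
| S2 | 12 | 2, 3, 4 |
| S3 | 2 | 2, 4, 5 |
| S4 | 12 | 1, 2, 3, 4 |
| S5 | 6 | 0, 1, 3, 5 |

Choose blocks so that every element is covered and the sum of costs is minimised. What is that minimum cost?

8

S3, S5 together cover every element (S3 ∪ S5 = {0, 1, 2, 3, 4, 5}); total cost 2 + 6 = 8.
No covering selection has total cost below 8.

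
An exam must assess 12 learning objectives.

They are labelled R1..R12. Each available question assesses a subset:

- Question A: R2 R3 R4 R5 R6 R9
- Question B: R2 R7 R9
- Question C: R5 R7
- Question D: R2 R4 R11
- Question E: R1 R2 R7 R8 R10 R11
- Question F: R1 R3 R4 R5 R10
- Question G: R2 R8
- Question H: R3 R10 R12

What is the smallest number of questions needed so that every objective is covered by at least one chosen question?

Take {A, E, H}. Their union is {R1, R2, R3, R4, R5, R6, R7, R8, R9, R10, R11, R12}, which is all 12 objectives.
Only A contains R6, so A is forced; the remaining 6 objectives need at least 2 more questions (each remaining question adds at most 5) — so at least 3 questions are needed, and 3 is optimal.

3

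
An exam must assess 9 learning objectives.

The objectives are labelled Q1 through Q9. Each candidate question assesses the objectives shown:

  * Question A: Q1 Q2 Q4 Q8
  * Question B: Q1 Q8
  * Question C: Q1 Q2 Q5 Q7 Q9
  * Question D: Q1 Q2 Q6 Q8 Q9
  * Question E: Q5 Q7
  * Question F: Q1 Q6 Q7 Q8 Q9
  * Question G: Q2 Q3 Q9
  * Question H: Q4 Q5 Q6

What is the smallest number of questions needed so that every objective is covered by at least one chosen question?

Take {F, G, H}. Their union is {Q1, Q2, Q3, Q4, Q5, Q6, Q7, Q8, Q9}, which is all 9 objectives.
Only G contains Q3, so G is forced; the remaining 6 objectives need at least 2 more questions (each remaining question adds at most 4) — so at least 3 questions are needed, and 3 is optimal.

3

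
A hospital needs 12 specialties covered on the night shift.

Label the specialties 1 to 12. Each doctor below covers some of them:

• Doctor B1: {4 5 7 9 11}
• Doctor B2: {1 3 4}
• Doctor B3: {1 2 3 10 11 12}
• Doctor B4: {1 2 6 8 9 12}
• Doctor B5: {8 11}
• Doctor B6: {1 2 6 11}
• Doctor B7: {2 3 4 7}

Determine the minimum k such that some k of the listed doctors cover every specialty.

3

Take {B1, B3, B4}. Their union is {1, 2, 3, 4, 5, 6, 7, 8, 9, 10, 11, 12}, which is all 12 specialties.
Only B1 contains 5, so B1 is forced; the remaining 7 specialties need at least 2 more doctors (each remaining doctor adds at most 5) — so at least 3 doctors are needed, and 3 is optimal.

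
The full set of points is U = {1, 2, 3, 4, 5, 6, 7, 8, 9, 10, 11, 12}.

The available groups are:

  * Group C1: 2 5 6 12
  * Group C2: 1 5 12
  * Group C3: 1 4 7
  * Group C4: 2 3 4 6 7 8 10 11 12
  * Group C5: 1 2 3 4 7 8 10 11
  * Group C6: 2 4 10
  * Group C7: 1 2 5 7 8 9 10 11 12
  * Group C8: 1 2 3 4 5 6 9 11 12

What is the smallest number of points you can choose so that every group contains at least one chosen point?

The 2 points {1, 2} hit every group.
The groups C2, C6 are pairwise disjoint, so any hitting set needs a separate point for each — at least 2. Hence 2 is optimal.

2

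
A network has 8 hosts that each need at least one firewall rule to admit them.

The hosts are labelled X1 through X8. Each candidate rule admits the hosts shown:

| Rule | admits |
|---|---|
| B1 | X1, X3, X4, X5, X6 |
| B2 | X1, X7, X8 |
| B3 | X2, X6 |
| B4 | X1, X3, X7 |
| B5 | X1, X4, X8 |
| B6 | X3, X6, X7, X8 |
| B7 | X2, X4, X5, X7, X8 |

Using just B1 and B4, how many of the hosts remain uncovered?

Union of B1, B4 = {X1, X3, X4, X5, X6, X7}.
Not covered: X2, X8 — 2 hosts.

2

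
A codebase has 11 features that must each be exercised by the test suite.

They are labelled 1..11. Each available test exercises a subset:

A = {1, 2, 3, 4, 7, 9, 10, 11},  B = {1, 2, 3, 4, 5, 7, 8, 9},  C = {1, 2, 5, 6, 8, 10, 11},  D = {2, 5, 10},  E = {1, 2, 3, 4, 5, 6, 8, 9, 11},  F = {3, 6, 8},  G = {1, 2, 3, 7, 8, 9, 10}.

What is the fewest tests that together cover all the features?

B and C together: B ∪ C = {1, 2, 3, 4, 5, 6, 7, 8, 9, 10, 11} — every feature is covered.
No single test has all 11 features (the largest, E, has 9), so 2 is optimal.

2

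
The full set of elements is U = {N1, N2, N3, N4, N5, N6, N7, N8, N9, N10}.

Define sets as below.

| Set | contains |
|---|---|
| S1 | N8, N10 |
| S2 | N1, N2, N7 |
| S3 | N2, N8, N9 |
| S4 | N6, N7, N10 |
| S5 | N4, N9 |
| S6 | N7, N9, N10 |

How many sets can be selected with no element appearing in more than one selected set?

3

S1, S2, S5 are pairwise disjoint (S1={N8,N10}; S2={N1,N2,N7}; S5={N4,N9}).
Every remaining set overlaps one of these, and no 4 of the listed sets are pairwise disjoint, so 3 is the maximum.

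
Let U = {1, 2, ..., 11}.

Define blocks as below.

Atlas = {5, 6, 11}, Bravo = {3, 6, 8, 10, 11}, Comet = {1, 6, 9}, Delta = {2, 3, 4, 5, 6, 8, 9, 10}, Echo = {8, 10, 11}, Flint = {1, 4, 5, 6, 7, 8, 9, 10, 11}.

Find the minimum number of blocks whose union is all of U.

2

Take {Delta, Flint}. Their union is {1, 2, 3, 4, 5, 6, 7, 8, 9, 10, 11}, which is all 11 points.
No single block has all 11 points (the largest, Flint, has 9), so 2 is optimal.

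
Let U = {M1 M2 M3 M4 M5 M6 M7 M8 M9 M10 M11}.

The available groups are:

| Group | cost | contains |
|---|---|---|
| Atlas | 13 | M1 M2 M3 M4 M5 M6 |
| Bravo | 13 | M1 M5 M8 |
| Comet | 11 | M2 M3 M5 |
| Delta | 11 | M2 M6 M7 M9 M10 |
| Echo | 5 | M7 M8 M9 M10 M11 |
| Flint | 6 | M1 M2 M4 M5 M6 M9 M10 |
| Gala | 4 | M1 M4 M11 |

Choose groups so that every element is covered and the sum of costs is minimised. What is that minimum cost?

18

Atlas, Echo together cover every element (Atlas ∪ Echo = {M1, M2, M3, M4, M5, M6, M7, M8, M9, M10, M11}); total cost 13 + 5 = 18.
The greedy pick Flint, Echo, Comet costs 22; no covering selection beats 18.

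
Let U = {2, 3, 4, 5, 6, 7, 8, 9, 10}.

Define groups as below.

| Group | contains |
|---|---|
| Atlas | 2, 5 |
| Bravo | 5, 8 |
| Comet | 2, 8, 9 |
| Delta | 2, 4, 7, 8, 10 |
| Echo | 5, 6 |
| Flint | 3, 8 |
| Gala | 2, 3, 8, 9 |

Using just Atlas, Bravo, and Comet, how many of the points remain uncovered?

5

Union of Atlas, Bravo, Comet = {2, 5, 8, 9}.
Not covered: 3, 4, 6, 7, 10 — 5 points.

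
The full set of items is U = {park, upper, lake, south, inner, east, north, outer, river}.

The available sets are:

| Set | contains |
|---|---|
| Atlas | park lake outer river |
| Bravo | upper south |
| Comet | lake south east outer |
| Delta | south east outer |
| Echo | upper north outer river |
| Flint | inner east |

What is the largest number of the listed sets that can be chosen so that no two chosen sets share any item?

3

Atlas, Bravo, Flint are pairwise disjoint (Atlas={park,lake,outer,river}; Bravo={upper,south}; Flint={inner,east}).
Every remaining set overlaps one of these, and no 4 of the listed sets are pairwise disjoint, so 3 is the maximum.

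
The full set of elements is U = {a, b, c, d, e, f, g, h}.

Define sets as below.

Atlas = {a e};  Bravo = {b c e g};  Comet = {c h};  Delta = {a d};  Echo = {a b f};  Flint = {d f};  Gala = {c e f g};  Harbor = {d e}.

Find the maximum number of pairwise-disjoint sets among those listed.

Comet, Echo, Harbor are pairwise disjoint (Comet={c,h}; Echo={a,b,f}; Harbor={d,e}).
Every remaining set overlaps one of these, and no 4 of the listed sets are pairwise disjoint, so 3 is the maximum.

3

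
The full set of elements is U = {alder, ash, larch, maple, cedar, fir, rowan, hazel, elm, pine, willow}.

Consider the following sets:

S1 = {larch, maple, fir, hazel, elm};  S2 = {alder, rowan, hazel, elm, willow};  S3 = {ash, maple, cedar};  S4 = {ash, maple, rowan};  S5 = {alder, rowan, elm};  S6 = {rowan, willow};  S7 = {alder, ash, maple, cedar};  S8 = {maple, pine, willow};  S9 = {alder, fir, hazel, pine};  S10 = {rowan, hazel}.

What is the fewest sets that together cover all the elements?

S1 and S2 and S3 and S8 together: S1 ∪ S2 ∪ S3 ∪ S8 = {alder, ash, larch, maple, cedar, fir, rowan, hazel, elm, pine, willow} — every element is covered.
No 3 of the 10 sets cover everything (all 120 combinations miss at least one element), so 4 is optimal.

4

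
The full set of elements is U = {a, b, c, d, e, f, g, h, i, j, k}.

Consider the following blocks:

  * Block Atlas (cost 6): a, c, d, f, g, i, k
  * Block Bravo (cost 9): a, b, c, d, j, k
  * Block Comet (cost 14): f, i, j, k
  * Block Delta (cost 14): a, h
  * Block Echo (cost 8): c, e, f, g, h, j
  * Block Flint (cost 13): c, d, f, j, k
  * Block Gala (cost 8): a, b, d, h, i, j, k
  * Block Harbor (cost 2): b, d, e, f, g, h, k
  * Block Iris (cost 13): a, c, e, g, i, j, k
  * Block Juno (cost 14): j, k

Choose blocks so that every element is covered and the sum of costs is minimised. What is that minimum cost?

Harbor, Iris together cover every element (Harbor ∪ Iris = {a, b, c, d, e, f, g, h, i, j, k}); total cost 2 + 13 = 15.
The greedy pick Harbor, Atlas, Echo costs 16; no covering selection beats 15.

15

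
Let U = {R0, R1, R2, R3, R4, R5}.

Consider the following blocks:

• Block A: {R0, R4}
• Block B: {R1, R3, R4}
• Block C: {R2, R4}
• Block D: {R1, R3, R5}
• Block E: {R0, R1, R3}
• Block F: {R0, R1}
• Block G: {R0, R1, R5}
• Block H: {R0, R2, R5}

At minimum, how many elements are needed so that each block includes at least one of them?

Take T = {R0, R2, R3}. Each listed block contains at least one of these, so T is a hitting set of size 3.
No choice of 2 elements meets every block, so 3 is the minimum.

3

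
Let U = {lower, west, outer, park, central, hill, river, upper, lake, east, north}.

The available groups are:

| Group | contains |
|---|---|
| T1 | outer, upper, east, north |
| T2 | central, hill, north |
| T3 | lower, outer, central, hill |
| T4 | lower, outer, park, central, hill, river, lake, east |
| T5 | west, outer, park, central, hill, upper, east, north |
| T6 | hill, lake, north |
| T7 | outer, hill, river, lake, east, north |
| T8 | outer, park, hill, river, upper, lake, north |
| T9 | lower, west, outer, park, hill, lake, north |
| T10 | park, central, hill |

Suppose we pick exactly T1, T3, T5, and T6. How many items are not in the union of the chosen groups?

Union of T1, T3, T5, T6 = {lower, west, outer, park, central, hill, upper, lake, east, north}.
Not covered: river — 1 item.

1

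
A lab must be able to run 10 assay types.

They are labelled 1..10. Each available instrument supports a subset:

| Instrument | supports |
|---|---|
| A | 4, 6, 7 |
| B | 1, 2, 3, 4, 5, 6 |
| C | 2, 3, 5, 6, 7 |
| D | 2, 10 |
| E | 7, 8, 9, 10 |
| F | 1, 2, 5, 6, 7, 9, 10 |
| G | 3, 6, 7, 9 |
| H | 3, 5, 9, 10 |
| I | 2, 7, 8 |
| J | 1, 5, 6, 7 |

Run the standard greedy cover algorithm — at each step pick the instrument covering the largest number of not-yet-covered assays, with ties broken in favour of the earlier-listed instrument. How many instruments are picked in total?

Greedy: pick F (covers 7 new) → pick B (covers 2 new) → pick E (covers 1 new). Total picks: 3.
(The true minimum cover uses only 2 instruments, so greedy is not optimal here.)

3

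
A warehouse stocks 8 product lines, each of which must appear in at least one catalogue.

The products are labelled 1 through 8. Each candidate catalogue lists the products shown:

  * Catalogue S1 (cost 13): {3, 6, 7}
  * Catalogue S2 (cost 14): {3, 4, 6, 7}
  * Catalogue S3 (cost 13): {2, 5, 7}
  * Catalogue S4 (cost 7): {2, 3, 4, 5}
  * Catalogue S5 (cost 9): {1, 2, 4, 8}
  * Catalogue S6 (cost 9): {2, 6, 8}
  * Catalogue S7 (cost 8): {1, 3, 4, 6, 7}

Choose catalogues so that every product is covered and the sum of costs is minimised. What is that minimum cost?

24

S4, S5, S7 together cover every product (S4 ∪ S5 ∪ S7 = {1, 2, 3, 4, 5, 6, 7, 8}); total cost 7 + 9 + 8 = 24.
No covering selection has total cost below 24.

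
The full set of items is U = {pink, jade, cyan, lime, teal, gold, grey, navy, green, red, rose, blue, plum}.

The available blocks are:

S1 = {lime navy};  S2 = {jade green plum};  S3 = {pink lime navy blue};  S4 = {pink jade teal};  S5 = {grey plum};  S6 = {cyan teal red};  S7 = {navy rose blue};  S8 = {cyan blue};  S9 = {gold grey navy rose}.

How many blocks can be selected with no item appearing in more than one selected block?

4

S1, S4, S5, S8 are pairwise disjoint (S1={lime,navy}; S4={pink,jade,teal}; S5={grey,plum}; S8={cyan,blue}).
Every remaining block overlaps one of these, and no 5 of the listed blocks are pairwise disjoint, so 4 is the maximum.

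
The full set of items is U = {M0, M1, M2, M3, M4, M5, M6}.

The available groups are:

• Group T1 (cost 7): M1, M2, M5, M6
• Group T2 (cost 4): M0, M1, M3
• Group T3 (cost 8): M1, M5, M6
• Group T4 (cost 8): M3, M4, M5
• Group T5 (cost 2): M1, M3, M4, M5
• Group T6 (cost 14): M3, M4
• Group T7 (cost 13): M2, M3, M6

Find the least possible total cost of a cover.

13

T1, T2, T5 together cover every item (T1 ∪ T2 ∪ T5 = {M0, M1, M2, M3, M4, M5, M6}); total cost 7 + 4 + 2 = 13.
No covering selection has total cost below 13.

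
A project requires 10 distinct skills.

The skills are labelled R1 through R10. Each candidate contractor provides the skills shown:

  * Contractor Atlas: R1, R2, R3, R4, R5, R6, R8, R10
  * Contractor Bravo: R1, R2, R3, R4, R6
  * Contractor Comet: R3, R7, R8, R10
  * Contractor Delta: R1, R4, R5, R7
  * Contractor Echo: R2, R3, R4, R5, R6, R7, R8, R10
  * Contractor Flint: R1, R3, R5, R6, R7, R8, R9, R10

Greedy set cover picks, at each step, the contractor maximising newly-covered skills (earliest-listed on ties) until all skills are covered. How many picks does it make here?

2

Greedy: pick Atlas (covers 8 new) → pick Flint (covers 2 new). Total picks: 2.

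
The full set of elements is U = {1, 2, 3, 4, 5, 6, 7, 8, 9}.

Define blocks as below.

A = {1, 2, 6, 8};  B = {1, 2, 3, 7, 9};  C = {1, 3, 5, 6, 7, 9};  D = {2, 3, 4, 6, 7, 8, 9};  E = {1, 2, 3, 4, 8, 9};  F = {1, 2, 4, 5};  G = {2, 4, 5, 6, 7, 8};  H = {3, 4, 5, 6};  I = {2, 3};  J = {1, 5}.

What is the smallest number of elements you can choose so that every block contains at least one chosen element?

2

T = {2, 5} meets every block (each contains at least one member of T), and |T| = 2.
The blocks D, J are pairwise disjoint, so any hitting set needs a separate element for each — at least 2. Hence 2 is optimal.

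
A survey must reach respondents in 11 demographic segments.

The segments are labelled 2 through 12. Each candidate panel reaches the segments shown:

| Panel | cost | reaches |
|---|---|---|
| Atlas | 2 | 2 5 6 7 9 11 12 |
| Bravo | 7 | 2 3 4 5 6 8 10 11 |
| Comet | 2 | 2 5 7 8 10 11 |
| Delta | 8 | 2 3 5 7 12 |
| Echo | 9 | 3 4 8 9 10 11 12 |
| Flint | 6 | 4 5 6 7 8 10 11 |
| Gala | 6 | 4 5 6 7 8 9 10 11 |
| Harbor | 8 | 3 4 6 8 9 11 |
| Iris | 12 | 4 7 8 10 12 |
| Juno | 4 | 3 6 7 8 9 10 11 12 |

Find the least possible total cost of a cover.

Atlas, Bravo together cover every segment (Atlas ∪ Bravo = {2, 3, 4, 5, 6, 7, 8, 9, 10, 11, 12}); total cost 2 + 7 = 9.
The greedy pick Atlas, Comet, Bravo costs 11; no covering selection beats 9.

9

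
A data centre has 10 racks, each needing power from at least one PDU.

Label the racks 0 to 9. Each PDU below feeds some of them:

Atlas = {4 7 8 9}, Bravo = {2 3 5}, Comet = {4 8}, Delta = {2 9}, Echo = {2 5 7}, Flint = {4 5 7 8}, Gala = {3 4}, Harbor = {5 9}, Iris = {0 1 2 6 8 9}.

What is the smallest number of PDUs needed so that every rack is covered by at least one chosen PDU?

Take {Echo, Gala, Iris}. Their union is {0, 1, 2, 3, 4, 5, 6, 7, 8, 9}, which is all 10 racks.
Only Iris contains 0, so Iris is forced; the remaining 4 racks need at least 2 more PDUs (each remaining PDU adds at most 3) — so at least 3 PDUs are needed, and 3 is optimal.

3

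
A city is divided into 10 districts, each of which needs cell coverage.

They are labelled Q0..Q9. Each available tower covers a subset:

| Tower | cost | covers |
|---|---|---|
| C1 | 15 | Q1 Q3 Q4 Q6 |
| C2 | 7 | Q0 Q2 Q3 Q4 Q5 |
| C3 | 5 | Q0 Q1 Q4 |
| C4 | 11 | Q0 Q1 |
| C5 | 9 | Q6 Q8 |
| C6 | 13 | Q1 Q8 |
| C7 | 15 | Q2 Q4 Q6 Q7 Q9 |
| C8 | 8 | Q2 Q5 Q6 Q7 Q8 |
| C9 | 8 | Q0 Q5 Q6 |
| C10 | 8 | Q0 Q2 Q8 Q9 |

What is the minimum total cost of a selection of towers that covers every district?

28

C2, C3, C8, C10 together cover every district (C2 ∪ C3 ∪ C8 ∪ C10 = {Q0, Q1, Q2, Q3, Q4, Q5, Q6, Q7, Q8, Q9}); total cost 7 + 5 + 8 + 8 = 28.
No covering selection has total cost below 28.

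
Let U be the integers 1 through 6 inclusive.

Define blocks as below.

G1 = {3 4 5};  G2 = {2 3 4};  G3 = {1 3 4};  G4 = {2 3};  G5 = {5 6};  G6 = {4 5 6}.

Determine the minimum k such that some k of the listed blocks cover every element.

G3, G4, and G6 cover everything between them: the union {1, 2, 3, 4, 5, 6} is all of U.
Only G3 contains 1, so G3 is forced; the remaining 3 elements need at least 2 more blocks (each remaining block adds at most 2) — so at least 3 blocks are needed, and 3 is optimal.

3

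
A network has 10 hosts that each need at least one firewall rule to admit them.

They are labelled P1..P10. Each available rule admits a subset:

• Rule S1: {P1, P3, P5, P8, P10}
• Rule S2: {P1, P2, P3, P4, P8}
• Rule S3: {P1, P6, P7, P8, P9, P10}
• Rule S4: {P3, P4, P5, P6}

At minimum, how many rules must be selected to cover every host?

Take {S2, S3, S4}. Their union is {P1, P2, P3, P4, P5, P6, P7, P8, P9, P10}, which is all 10 hosts.
Only S2 contains P2, so S2 is forced; the remaining 5 hosts need at least 2 more rules (each remaining rule adds at most 4) — so at least 3 rules are needed, and 3 is optimal.

3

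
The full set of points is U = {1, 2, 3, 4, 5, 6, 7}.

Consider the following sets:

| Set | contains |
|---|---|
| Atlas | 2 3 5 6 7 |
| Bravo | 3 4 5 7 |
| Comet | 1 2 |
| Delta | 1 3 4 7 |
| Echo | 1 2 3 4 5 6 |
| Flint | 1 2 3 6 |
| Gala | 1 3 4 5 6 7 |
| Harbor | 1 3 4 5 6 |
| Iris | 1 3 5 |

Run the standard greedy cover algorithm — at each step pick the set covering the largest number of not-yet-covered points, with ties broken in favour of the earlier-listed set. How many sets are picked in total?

Greedy: pick Echo (covers 6 new) → pick Atlas (covers 1 new). Total picks: 2.

2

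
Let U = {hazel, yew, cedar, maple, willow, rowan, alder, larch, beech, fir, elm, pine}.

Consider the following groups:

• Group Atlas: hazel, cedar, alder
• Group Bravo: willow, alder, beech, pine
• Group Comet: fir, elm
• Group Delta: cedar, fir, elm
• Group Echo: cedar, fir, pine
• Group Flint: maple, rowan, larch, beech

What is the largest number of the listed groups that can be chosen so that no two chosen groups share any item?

3

Atlas, Comet, Flint are pairwise disjoint (Atlas={hazel,cedar,alder}; Comet={fir,elm}; Flint={maple,rowan,larch,beech}).
Every remaining group overlaps one of these, and no 4 of the listed groups are pairwise disjoint, so 3 is the maximum.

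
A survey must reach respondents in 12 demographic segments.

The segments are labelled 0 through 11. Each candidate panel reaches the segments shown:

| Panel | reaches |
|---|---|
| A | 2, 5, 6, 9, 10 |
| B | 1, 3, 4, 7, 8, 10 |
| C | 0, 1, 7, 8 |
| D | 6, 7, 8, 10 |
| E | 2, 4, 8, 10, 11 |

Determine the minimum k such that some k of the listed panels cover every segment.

Take {A, B, C, E}. Their union is {0, 1, 2, 3, 4, 5, 6, 7, 8, 9, 10, 11}, which is all 12 segments.
Only E contains 11, so E is forced; the remaining 7 segments need at least 3 more panels (each remaining panel adds at most 3) — so at least 4 panels are needed, and 4 is optimal.

4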